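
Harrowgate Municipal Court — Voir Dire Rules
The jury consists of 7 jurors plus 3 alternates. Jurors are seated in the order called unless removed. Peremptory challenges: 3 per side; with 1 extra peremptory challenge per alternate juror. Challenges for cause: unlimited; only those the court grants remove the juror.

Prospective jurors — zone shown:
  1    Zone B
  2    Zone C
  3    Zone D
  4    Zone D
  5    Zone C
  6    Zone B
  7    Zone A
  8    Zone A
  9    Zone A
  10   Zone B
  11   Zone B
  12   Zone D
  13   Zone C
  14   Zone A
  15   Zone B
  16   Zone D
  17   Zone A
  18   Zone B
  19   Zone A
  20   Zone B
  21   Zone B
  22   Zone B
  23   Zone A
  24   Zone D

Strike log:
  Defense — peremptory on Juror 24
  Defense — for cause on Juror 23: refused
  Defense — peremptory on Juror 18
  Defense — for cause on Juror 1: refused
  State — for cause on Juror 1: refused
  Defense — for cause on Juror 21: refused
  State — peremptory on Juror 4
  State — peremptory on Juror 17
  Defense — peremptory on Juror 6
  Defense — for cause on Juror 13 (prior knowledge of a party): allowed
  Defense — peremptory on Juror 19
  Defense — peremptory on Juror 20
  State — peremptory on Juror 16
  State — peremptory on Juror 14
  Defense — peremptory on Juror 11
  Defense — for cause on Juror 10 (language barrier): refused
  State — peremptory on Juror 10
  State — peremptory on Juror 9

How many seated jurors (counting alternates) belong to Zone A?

2

Removed: #4, #6, #9, #10, #11, #13, #14, #16, #17, #18, #19, #20, #24.
Seated (10 incl. alternates): #1, #2, #3, #5, #7, #8, #12, #15, #21, #22.
Of those, in Zone A: #7, #8 → 2.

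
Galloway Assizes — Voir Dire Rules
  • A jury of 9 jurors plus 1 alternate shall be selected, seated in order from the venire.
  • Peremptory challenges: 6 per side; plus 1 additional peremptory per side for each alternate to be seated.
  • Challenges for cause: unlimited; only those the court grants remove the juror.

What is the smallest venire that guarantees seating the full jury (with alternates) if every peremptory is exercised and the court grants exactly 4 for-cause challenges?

28

Seats to fill: 9 + 1 alternates = 10.
Peremptories: 6 + 1×1 = 7 per side × 2 sides = 14.
For-cause removals: 4.
Minimum venire: 10 + 14 + 4 = 28.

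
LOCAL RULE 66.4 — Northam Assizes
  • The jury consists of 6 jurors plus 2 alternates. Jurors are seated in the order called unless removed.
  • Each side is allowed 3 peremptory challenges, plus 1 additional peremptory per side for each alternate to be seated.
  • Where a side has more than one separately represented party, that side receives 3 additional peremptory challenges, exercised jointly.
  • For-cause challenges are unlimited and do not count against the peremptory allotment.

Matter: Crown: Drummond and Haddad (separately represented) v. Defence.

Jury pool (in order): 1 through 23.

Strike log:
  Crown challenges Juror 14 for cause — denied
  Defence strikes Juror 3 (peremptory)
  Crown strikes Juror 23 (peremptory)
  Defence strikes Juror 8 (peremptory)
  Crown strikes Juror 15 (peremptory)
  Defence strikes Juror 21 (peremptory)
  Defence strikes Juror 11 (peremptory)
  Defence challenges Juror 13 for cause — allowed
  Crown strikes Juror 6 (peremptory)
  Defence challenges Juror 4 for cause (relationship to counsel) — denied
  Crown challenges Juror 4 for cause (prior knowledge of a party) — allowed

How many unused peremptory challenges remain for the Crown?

5

Crown allotment: 3 base + 1 × 2 alternates + 3 multi-party = 8.
Crown peremptories used: #23, #15, #6 — 3 (for-cause on #14, #4 don't count).
Remaining: 8 − 3 = 5.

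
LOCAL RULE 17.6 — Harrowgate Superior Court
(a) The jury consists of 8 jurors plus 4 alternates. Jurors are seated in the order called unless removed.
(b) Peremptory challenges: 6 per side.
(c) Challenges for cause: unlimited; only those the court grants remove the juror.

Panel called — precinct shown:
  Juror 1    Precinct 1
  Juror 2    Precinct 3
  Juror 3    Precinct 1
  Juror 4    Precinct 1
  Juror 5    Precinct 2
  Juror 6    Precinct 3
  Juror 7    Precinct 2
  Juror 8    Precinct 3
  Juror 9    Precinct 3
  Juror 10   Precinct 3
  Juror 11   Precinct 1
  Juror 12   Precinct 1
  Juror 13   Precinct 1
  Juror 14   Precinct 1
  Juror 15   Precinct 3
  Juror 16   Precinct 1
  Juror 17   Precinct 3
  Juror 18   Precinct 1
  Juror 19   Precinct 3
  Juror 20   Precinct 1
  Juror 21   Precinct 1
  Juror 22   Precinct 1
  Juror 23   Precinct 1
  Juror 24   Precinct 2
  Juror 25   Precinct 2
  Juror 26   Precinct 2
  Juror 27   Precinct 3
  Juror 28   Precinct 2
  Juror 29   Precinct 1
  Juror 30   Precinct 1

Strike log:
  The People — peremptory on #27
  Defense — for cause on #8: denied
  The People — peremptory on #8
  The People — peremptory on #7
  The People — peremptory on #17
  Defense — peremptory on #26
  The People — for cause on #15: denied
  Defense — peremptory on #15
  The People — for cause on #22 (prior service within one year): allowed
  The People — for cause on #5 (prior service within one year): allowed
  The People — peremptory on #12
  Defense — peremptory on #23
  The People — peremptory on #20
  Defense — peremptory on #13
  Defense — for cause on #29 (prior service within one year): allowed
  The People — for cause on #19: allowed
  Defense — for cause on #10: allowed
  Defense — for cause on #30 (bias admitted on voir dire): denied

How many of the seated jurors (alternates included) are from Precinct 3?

Removed: #5, #7, #8, #10, #12, #13, #15, #17, #19, #20, #22, #23, #26, #27, #29.
Seated (12 incl. alternates): #1, #2, #3, #4, #6, #9, #11, #14, #16, #18, #21, #24.
Of those, in Precinct 3: #2, #6, #9 → 3.

3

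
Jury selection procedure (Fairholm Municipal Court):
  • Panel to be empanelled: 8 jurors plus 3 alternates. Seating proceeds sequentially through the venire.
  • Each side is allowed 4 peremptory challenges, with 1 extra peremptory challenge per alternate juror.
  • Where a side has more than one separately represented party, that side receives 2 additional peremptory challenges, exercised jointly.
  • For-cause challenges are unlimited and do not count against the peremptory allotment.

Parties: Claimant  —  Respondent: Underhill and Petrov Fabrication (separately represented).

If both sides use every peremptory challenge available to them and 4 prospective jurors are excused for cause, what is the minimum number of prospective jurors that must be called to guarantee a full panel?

31

Seats to fill: 8 + 3 alternates = 11.
Peremptories — Claimant: 4 + 1×3 = 7; Respondent: 4 + 1×3 + 2 = 9; total 16.
For-cause removals: 4.
Minimum venire: 11 + 16 + 4 = 31.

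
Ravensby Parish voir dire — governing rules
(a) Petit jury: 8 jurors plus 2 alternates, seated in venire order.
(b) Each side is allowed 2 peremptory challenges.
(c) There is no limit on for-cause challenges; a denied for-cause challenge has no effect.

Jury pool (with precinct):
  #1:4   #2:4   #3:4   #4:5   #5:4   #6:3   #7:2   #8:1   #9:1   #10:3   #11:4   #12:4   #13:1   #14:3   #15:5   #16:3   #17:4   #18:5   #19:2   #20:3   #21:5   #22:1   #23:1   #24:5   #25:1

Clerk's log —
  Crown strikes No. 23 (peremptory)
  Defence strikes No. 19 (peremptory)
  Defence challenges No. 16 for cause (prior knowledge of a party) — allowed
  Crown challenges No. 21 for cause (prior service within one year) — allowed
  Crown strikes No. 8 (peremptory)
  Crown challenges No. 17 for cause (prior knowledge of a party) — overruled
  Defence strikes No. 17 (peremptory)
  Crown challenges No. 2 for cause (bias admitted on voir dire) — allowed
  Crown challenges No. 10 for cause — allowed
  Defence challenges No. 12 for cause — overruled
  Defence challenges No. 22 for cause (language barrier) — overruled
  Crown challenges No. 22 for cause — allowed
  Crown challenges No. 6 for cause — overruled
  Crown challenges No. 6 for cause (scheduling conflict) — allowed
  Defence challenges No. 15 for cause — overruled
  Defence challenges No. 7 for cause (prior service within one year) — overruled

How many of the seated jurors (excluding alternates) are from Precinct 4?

5

Removed: #2, #6, #8, #10, #16, #17, #19, #21, #22, #23.
Seated jurors 1–8: #1, #3, #4, #5, #7, #9, #11, #12 (alternates #13, #14 not counted).
Of those, in Precinct 4: #1, #3, #5, #11, #12 → 5.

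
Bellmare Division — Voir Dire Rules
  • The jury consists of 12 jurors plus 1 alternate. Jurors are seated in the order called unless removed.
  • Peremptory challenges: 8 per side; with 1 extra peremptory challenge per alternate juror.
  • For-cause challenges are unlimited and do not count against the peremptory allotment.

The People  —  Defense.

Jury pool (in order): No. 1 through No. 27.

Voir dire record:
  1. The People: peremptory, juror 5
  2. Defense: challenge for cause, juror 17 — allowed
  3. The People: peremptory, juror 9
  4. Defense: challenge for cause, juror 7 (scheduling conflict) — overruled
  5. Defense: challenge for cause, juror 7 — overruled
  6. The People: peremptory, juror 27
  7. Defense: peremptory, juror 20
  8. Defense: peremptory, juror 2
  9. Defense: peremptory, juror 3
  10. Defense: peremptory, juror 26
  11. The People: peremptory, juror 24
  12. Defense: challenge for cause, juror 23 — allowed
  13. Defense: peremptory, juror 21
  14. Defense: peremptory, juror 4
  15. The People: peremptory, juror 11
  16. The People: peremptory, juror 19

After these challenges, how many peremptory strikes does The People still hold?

3

The People allotment: 8 base + 1 × 1 alternate = 9.
The People peremptories used: #5, #9, #27, #24, #11, #19 — 6.
Remaining: 9 − 6 = 3.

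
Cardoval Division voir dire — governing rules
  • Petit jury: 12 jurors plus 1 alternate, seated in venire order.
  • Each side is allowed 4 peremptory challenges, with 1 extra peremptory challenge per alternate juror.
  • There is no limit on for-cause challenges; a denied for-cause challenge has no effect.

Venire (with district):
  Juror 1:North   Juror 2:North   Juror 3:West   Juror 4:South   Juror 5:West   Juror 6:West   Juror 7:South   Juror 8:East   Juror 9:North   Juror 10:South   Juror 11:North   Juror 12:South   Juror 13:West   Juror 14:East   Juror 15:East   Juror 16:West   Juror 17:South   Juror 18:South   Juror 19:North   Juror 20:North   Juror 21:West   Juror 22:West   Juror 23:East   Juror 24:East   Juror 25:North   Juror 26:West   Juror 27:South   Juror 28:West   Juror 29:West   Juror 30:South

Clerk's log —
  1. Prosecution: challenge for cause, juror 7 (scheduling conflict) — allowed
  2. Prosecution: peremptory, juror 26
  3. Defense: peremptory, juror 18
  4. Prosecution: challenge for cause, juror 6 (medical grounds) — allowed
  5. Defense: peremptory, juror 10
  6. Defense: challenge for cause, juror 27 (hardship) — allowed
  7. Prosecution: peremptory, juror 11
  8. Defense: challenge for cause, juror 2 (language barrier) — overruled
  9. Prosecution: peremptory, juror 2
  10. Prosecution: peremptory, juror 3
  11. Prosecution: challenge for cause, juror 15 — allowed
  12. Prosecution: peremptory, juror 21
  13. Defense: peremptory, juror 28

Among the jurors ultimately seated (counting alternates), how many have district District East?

Removed: #2, #3, #6, #7, #10, #11, #15, #18, #21, #26, #27, #28.
Seated (13 incl. alternates): #1, #4, #5, #8, #9, #12, #13, #14, #16, #17, #19, #20, #22.
Of those, in District East: #8, #14 → 2.

2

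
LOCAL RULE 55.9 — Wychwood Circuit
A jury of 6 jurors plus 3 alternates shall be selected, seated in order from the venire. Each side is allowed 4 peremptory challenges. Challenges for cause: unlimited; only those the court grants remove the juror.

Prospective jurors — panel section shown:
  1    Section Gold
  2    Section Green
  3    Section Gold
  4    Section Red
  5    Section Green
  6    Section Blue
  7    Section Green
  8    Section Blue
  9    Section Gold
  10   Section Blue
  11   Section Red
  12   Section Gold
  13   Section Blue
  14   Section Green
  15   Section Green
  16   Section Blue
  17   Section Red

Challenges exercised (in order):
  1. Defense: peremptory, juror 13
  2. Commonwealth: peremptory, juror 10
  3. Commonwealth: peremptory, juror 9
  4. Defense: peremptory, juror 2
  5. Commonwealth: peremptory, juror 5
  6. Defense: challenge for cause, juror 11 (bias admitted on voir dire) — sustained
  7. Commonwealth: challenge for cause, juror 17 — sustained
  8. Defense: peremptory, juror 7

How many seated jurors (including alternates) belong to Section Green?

2

Removed: #2, #5, #7, #9, #10, #11, #13, #17.
Seated (9 incl. alternates): #1, #3, #4, #6, #8, #12, #14, #15, #16.
Of those, in Section Green: #14, #15 → 2.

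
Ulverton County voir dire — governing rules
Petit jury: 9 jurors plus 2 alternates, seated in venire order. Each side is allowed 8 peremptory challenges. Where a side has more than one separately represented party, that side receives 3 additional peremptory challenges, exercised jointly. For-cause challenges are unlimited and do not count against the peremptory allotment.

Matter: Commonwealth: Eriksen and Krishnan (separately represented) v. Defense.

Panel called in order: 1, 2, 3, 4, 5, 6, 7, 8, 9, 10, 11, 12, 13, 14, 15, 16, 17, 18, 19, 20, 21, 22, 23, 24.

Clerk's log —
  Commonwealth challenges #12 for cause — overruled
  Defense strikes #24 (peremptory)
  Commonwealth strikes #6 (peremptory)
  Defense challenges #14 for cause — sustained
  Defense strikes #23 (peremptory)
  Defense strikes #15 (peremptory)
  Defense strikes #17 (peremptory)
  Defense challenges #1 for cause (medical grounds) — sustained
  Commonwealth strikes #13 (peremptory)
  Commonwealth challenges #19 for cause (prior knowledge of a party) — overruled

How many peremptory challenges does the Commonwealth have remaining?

Commonwealth allotment: 8 base + 3 multi-party = 11.
Commonwealth peremptories used: #6, #13 — 2 (for-cause on #12, #19 don't count).
Remaining: 11 − 2 = 9.

9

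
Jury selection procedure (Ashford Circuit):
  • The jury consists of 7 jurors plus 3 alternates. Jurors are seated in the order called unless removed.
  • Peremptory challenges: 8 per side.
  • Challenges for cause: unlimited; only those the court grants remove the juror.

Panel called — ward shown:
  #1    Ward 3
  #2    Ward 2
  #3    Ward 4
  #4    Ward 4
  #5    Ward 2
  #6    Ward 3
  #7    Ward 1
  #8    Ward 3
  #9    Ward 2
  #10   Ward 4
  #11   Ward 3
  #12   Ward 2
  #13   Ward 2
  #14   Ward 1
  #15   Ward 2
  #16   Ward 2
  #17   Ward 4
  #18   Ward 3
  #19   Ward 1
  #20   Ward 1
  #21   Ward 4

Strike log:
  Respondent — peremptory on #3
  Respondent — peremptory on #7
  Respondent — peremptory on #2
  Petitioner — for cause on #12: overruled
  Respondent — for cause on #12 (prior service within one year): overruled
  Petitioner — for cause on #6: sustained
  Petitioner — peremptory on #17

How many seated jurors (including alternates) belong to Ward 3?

Removed: #2, #3, #6, #7, #17.
Seated (10 incl. alternates): #1, #4, #5, #8, #9, #10, #11, #12, #13, #14.
Of those, in Ward 3: #1, #8, #11 → 3.

3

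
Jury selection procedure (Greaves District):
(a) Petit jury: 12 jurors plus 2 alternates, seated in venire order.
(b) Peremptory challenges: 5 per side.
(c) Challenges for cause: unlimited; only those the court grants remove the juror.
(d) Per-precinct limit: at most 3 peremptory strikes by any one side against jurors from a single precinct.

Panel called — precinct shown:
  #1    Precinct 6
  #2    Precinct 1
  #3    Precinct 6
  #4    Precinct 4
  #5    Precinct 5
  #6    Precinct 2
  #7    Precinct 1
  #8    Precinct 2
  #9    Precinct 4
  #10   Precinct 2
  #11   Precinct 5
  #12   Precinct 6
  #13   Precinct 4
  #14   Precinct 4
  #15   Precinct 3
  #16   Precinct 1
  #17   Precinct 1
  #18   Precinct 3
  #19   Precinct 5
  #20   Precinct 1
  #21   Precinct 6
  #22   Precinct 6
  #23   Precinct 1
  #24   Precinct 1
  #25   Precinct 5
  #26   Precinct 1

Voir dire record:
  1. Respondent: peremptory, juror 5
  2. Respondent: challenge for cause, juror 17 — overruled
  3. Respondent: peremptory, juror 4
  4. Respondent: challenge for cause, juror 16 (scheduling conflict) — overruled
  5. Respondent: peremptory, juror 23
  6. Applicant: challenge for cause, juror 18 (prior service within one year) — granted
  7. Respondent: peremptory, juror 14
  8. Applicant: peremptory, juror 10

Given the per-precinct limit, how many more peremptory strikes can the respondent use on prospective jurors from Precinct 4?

Respondent peremptories so far: #5, #4, #23, #14 — 4 of 5 used, 1 left overall.
Against Precinct 4: #4, #14 — 2 used; per-precinct cap 3 leaves 1.
Binding limit: min(1, 1) = 1.

1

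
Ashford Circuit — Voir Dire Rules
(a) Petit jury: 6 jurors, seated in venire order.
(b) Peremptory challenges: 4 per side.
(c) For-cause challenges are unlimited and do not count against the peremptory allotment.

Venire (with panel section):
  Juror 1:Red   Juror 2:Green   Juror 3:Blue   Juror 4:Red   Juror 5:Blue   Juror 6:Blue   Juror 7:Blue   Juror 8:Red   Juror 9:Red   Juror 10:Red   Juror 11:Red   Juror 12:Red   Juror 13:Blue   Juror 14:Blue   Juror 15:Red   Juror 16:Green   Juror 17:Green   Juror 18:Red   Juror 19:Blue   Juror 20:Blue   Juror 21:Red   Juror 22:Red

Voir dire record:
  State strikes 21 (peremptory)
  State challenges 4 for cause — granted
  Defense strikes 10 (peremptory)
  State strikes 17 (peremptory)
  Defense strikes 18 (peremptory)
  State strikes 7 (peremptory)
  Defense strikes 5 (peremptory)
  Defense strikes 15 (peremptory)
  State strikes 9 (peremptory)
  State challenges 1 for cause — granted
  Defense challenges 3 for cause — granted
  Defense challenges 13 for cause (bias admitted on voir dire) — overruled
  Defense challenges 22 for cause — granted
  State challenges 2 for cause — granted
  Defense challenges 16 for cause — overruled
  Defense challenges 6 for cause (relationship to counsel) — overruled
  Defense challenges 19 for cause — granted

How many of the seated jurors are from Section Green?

Removed: #1, #2, #3, #4, #5, #7, #9, #10, #15, #17, #18, #19, #21, #22.
Seated jurors 1–6: #6, #8, #11, #12, #13, #14.
None of those are in Section Green → 0.

0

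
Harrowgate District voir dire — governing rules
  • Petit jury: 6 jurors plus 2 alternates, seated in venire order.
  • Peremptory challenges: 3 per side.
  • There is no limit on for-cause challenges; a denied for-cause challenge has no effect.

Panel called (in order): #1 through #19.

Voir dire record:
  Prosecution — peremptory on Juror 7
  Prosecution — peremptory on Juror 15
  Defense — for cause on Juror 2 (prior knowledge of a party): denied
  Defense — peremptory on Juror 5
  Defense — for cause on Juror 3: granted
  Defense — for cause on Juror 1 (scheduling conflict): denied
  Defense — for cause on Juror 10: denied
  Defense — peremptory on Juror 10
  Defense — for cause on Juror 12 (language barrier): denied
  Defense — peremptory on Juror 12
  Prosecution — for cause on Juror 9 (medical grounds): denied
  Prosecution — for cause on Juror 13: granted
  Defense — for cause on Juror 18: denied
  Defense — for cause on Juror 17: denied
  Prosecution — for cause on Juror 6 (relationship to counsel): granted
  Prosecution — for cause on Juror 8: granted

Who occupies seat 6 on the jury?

14

Removed: #3, #5, #6, #7, #8, #10, #12, #13, #15. (#1, #2, #9, #17, #18 stay — for-cause denied.)
Filling seats in venire order through position 6: #1, #2, #4, #9, #11, #14.
So seat 6 is #14.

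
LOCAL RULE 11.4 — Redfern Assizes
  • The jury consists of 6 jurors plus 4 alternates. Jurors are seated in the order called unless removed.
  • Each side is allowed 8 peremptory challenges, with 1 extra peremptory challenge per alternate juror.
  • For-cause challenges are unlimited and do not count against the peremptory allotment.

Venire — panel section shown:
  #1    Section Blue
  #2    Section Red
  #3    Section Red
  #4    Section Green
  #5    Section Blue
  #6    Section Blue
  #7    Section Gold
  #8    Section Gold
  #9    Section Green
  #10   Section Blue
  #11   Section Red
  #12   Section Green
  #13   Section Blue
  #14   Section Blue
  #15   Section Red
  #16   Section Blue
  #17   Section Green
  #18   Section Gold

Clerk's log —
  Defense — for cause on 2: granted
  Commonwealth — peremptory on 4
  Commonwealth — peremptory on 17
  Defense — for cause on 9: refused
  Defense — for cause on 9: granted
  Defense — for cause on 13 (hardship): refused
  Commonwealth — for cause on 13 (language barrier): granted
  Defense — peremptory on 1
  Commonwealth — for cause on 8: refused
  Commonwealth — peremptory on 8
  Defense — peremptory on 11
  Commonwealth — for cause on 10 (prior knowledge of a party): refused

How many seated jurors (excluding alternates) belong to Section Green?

1

Removed: #1, #2, #4, #8, #9, #11, #13, #17.
Seated jurors 1–6: #3, #5, #6, #7, #10, #12 (alternates #14, #15, #16, #18 not counted).
Of those, in Section Green: #12 → 1.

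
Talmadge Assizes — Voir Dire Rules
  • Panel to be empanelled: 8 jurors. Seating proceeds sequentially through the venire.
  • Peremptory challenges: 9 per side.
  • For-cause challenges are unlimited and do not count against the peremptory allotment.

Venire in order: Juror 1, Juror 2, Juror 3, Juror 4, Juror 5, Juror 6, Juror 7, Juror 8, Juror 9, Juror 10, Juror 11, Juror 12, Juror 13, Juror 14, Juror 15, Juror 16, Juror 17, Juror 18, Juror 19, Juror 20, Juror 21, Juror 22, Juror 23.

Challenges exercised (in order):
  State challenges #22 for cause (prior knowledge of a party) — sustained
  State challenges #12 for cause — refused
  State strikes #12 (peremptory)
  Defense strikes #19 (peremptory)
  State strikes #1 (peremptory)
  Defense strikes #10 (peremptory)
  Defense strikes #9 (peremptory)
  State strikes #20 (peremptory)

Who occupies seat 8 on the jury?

Removed: #1, #9, #10, #12, #19, #20, #22.
Seating in order: seats 1–8 → #2, #3, #4, #5, #6, #7, #8, #11.
So seat 8 is #11.

11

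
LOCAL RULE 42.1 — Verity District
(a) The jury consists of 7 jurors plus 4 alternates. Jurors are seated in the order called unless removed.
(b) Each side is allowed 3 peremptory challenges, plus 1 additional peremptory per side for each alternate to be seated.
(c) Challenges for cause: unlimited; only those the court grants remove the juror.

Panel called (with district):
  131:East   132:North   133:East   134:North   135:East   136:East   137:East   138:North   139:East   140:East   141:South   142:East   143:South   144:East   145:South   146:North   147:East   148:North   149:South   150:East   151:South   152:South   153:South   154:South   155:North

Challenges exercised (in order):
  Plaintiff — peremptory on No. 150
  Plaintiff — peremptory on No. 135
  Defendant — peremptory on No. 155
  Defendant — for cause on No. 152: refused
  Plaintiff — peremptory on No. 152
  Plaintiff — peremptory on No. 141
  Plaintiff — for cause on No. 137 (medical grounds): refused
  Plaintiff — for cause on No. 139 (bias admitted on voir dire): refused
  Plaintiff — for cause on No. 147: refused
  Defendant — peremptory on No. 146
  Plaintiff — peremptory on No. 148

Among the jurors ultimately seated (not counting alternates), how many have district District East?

Removed: #135, #141, #146, #148, #150, #152, #155.
Seated jurors 1–7: #131, #132, #133, #134, #136, #137, #138 (alternates #139, #140, #142, #143 not counted).
Of those, in District East: #131, #133, #136, #137 → 4.

4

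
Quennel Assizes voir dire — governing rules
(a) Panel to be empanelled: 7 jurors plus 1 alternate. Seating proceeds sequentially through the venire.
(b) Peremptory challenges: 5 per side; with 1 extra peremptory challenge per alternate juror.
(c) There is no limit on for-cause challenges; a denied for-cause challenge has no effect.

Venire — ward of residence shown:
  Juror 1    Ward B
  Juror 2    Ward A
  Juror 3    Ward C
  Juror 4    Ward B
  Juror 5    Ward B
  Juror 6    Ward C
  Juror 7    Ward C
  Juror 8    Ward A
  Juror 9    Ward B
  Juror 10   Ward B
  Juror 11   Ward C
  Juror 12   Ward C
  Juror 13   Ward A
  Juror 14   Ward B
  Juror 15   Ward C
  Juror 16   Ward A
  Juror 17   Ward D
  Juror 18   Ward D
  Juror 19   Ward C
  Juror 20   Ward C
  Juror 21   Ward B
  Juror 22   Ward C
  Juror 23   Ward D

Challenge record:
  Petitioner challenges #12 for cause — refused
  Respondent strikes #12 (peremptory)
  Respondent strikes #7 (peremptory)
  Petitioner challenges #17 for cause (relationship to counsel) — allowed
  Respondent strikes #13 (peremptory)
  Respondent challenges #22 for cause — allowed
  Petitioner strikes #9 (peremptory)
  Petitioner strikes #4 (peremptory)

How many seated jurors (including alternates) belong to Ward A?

Removed: #4, #7, #9, #12, #13, #17, #22.
Seated (8 incl. alternates): #1, #2, #3, #5, #6, #8, #10, #11.
Of those, in Ward A: #2, #8 → 2.

2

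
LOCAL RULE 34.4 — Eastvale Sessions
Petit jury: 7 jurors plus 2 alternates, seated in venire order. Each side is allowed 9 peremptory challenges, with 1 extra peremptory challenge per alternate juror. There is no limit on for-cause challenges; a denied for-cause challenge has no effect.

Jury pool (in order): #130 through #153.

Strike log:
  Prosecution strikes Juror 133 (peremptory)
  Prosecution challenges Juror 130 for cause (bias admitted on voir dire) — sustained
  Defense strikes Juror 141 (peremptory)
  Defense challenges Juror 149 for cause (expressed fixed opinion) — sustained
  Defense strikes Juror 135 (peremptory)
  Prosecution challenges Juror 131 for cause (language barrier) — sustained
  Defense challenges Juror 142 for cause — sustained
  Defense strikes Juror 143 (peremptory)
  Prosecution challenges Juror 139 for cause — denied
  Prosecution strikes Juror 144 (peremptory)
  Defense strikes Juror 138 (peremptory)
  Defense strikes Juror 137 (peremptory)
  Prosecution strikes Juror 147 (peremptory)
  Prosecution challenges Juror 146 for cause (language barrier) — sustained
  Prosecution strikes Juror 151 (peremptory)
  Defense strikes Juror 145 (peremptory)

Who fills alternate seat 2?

153

Removed: #130, #131, #133, #135, #137, #138, #141, #142, #143, #144, #145, #146, #147, #149, #151. (#139 stays — for-cause denied.)
Seating in order: seats 1–7 → #132, #134, #136, #139, #140, #148, #150; alternates → #152, #153.
So alternate 2 is #153.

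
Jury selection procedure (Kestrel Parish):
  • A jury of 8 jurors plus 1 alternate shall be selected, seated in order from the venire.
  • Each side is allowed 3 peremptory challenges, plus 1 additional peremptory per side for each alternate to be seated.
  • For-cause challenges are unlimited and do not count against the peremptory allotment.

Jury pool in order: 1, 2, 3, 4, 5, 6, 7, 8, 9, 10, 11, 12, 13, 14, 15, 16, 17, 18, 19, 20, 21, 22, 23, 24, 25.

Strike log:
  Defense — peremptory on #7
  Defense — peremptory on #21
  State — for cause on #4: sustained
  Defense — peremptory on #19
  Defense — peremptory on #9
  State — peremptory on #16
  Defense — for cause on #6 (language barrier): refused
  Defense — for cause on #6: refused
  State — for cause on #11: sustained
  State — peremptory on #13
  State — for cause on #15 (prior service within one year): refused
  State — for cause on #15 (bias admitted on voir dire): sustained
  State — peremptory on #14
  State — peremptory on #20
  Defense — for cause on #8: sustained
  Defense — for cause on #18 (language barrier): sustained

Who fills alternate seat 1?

22

Removed: #4, #7, #8, #9, #11, #13, #14, #15, #16, #18, #19, #20, #21. (#6 stays — for-cause denied.)
Seating in order: seats 1–8 → #1, #2, #3, #5, #6, #10, #12, #17; alternates → #22.
So alternate 1 is #22.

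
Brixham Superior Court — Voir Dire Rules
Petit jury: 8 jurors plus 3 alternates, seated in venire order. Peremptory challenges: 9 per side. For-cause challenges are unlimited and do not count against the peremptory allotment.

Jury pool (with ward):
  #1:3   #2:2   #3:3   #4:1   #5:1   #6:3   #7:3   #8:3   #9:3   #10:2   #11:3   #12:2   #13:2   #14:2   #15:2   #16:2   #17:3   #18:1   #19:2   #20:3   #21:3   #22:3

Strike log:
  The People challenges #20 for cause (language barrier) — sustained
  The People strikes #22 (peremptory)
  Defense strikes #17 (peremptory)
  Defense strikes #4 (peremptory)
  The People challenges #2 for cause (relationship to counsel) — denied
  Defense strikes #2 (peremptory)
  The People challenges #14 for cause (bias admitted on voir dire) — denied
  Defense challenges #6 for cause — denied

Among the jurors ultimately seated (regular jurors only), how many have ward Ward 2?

Removed: #2, #4, #17, #20, #22.
Seated jurors 1–8: #1, #3, #5, #6, #7, #8, #9, #10 (alternates #11, #12, #13 not counted).
Of those, in Ward 2: #10 → 1.

1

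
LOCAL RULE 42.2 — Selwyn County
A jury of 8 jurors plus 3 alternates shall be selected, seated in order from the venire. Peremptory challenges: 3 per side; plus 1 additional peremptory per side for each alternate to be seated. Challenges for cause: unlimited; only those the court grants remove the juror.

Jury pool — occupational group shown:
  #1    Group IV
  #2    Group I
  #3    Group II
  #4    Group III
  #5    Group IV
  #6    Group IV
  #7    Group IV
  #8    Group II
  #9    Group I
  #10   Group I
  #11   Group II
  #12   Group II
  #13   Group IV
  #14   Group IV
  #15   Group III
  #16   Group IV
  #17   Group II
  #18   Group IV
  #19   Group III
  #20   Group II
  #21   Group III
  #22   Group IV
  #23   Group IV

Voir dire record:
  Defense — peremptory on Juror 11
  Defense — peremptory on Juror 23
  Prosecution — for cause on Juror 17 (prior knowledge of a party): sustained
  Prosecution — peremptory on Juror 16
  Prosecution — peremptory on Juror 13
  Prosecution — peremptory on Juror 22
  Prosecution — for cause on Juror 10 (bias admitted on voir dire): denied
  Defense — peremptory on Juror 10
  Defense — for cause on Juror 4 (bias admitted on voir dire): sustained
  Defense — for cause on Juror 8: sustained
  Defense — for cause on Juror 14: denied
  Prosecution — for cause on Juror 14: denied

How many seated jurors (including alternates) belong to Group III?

1

Removed: #4, #8, #10, #11, #13, #16, #17, #22, #23.
Seated (11 incl. alternates): #1, #2, #3, #5, #6, #7, #9, #12, #14, #15, #18.
Of those, in Group III: #15 → 1.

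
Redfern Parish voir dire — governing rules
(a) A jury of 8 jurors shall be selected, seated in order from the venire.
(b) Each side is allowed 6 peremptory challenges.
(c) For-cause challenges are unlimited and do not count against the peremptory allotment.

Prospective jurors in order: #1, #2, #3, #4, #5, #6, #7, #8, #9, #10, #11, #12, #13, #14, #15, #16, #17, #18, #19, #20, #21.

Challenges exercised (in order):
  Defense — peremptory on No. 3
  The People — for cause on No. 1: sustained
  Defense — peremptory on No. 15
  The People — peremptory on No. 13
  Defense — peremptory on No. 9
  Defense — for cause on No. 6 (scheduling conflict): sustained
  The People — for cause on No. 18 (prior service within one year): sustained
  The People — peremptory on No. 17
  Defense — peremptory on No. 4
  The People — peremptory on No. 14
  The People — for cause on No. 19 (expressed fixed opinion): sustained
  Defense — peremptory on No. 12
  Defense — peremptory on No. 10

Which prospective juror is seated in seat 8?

Removed: #1, #3, #4, #6, #9, #10, #12, #13, #14, #15, #17, #18, #19.
Seating in order: seats 1–8 → #2, #5, #7, #8, #11, #16, #20, #21.
So seat 8 is #21.

21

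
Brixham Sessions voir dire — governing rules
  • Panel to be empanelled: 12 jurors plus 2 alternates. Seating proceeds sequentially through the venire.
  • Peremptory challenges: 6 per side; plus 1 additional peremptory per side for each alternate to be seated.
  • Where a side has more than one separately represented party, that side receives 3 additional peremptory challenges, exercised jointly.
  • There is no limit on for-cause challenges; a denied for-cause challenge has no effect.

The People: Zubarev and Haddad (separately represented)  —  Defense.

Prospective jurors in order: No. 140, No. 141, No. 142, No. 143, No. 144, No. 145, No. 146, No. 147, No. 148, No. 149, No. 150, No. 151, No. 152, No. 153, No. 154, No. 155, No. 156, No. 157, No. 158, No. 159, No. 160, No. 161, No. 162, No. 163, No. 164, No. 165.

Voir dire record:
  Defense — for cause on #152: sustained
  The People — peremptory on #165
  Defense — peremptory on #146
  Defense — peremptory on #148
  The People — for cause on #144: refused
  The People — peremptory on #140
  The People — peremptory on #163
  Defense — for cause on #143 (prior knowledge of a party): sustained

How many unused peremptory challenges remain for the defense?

Defense allotment: 6 base + 1 × 2 alternates = 8.
Defense peremptories used: #146, #148 — 2 (for-cause on #152, #143 don't count).
Remaining: 8 − 2 = 6.

6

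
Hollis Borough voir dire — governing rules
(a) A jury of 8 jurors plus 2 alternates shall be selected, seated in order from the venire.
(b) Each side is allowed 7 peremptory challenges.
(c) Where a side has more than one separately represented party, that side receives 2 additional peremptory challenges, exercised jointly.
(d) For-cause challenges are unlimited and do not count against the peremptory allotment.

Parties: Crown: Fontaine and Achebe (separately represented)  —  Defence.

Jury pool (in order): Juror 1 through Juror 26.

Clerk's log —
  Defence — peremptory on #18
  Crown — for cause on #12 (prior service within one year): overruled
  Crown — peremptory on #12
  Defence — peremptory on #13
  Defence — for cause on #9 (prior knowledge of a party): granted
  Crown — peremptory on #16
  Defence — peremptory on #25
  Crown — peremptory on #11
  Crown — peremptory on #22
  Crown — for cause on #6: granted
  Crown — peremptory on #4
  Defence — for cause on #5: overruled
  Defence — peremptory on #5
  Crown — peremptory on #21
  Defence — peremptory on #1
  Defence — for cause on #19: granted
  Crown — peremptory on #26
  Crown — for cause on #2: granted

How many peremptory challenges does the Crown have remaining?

2

Crown allotment: 7 base + 2 multi-party = 9.
Crown peremptories used: #12, #16, #11, #22, #4, #21, #26 — 7 (for-cause on #12, #6, #2 don't count).
Remaining: 9 − 7 = 2.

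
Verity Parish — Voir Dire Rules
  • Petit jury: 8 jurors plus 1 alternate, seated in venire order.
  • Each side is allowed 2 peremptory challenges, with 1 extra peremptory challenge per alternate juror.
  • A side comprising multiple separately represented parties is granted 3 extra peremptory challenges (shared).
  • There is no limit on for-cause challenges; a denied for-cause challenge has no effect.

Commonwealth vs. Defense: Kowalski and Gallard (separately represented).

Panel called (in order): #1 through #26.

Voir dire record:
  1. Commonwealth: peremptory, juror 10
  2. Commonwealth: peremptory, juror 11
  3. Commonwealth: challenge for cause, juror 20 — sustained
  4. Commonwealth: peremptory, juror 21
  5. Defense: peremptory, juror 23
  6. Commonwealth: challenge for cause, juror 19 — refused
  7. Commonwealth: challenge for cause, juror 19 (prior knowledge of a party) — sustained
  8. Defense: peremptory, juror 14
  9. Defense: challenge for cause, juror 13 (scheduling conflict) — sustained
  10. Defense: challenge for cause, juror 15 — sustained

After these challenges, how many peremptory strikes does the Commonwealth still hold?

0

Commonwealth allotment: 2 base + 1 × 1 alternate = 3.
Commonwealth peremptories used: #10, #11, #21 — 3 (for-cause on #20, #19, #19 don't count).
Remaining: 3 − 3 = 0.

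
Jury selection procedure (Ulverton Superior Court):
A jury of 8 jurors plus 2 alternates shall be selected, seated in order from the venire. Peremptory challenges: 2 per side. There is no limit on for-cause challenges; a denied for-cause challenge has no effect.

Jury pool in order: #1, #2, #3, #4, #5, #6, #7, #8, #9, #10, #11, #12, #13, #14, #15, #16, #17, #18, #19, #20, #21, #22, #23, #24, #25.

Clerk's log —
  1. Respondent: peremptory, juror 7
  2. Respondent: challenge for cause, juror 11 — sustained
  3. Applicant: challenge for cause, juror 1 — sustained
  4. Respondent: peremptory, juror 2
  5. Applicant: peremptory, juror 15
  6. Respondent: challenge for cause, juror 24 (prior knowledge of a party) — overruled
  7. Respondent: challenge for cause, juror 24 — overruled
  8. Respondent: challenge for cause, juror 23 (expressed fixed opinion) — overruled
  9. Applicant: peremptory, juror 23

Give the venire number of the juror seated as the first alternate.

Removed: #1, #2, #7, #11, #15, #23. (#24 stays — for-cause denied.)
Seating in order: seats 1–8 → #3, #4, #5, #6, #8, #9, #10, #12; alternates → #13, #14.
So alternate 1 is #13.

13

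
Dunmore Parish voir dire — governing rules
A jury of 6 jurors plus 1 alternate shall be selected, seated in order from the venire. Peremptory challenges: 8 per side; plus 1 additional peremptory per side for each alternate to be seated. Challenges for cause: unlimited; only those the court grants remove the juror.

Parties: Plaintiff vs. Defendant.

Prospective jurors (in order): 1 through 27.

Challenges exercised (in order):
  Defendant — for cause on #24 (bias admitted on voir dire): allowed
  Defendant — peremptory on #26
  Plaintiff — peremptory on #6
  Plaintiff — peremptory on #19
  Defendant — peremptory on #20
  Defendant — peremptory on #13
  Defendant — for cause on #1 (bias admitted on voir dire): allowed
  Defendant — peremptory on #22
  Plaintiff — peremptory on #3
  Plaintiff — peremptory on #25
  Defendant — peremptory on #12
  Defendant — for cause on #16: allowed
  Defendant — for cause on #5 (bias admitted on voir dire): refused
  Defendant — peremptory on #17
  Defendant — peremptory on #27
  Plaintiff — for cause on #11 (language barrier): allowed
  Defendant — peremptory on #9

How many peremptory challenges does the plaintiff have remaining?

Plaintiff allotment: 8 base + 1 × 1 alternate = 9.
Plaintiff peremptories used: #6, #19, #3, #25 — 4 (the for-cause on #11 doesn't count).
Remaining: 9 − 4 = 5.

5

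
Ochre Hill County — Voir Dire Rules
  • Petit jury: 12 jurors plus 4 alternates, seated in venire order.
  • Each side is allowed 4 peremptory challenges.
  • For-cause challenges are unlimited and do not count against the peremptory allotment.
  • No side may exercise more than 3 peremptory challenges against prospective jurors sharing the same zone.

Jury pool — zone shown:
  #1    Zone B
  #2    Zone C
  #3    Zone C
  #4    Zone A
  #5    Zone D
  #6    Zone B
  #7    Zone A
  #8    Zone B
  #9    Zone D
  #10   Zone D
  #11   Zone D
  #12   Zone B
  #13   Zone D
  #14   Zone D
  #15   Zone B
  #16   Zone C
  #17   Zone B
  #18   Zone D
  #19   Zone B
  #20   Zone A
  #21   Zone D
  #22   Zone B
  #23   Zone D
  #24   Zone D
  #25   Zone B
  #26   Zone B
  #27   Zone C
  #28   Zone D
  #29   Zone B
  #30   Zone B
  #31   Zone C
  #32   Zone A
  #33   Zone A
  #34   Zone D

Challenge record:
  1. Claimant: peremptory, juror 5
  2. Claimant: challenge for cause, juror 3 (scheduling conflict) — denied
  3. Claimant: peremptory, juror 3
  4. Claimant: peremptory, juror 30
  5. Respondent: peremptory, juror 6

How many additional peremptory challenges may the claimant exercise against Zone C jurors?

1

Claimant peremptories so far: #5, #3, #30 — 3 of 4 used, 1 left overall.
Against Zone C: #3 — 1 used; per-zone cap 3 leaves 2.
Binding limit: min(1, 2) = 1.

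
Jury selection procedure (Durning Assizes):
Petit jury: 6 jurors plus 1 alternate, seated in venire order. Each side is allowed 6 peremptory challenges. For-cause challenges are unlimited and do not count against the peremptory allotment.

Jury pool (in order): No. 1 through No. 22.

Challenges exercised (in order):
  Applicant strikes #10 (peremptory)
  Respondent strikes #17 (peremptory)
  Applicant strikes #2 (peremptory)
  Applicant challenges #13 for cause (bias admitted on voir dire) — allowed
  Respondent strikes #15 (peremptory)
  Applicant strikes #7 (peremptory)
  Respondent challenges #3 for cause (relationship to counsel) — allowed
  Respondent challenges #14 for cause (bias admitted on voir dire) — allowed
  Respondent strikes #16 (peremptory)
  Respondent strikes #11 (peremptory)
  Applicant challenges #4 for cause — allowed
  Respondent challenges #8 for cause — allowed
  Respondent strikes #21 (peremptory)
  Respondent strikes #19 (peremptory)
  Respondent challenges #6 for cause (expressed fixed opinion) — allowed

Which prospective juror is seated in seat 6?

20

Removed: #2, #3, #4, #6, #7, #8, #10, #11, #13, #14, #15, #16, #17, #19, #21.
Seating in order: seats 1–6 → #1, #5, #9, #12, #18, #20; alternates → #22.
So seat 6 is #20.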